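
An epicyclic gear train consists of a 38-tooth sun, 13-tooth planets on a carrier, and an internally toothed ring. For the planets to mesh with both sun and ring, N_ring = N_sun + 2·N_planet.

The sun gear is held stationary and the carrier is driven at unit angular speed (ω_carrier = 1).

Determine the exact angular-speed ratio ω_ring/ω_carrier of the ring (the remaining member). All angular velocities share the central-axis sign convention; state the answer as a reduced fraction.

N_ring = 38 + 2·13 = 64
38(ω_s−ω_c) = −64(ω_r−ω_c),  ω_s=0, ω_c=1
ω_r = 1 − (38/64)(0−1) = 51/32
ω_r/ω_c = 51/32

51/32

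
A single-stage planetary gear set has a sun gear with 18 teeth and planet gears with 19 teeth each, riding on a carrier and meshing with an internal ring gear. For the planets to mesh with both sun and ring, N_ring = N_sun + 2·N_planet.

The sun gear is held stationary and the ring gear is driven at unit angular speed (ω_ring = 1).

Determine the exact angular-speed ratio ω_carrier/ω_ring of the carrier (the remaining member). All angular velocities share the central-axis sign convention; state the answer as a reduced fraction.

28/37

N_ring = 18 + 2·19 = 56
18(ω_s−ω_c) = −56(ω_r−ω_c),  ω_s=0, ω_r=1
18(0−ω_c) = −56(1−ω_c)  ⇒  74ω_c = 56  ⇒  ω_c = 28/37
ω_c/ω_r = 28/37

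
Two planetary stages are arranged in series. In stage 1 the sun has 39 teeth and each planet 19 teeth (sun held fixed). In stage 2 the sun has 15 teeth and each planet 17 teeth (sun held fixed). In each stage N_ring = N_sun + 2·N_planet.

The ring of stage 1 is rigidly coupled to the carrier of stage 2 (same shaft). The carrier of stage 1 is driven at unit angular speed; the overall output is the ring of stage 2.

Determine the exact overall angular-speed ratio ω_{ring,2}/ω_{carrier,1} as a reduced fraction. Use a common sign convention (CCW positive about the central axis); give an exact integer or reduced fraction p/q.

7424/3773

Stage 1: N_ring = 39 + 2·19 = 77
Stage 1: 39(ω_s−ω_c) = −77(ω_r−ω_c),  ω_s=0, ω_c=1
Stage 1: ω_r = 1 − (39/77)(0−1) = 116/77
  ⇒ ω_r¹/ω_c¹ = 116/77
Stage 2: N_ring = 15 + 2·17 = 49
Stage 2: 15(ω_s−ω_c) = −49(ω_r−ω_c),  ω_s=0, ω_c=1
Stage 2: ω_r = 1 − (15/49)(0−1) = 64/49
  ⇒ ω_r²/ω_c² = 64/49
Coupling ω_c² = ω_r¹ ⇒ overall = 116/77 × 64/49 = 7424/3773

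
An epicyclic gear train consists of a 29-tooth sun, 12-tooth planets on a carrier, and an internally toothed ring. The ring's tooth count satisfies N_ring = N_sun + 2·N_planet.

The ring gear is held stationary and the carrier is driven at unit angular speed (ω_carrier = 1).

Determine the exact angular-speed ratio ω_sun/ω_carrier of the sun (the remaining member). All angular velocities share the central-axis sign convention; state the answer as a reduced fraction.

82/29

N_ring = 29 + 2·12 = 53
29(ω_s−ω_c) = −53(ω_r−ω_c),  ω_r=0, ω_c=1
ω_s = 1 − (53/29)(0−1) = 82/29
ω_s/ω_c = 82/29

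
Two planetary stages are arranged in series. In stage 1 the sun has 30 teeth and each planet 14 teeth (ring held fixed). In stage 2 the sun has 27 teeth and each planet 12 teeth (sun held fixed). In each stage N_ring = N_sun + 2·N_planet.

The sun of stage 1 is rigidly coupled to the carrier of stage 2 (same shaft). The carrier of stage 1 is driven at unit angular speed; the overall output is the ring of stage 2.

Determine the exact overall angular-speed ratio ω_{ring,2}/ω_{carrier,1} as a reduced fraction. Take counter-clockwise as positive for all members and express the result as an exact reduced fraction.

Stage 1: N_ring = 30 + 2·14 = 58
Stage 1: 30(ω_s−ω_c) = −58(ω_r−ω_c),  ω_r=0, ω_c=1
Stage 1: ω_s = 1 − (58/30)(0−1) = 44/15
  ⇒ ω_s¹/ω_c¹ = 44/15
Stage 2: N_ring = 27 + 2·12 = 51
Stage 2: 27(ω_s−ω_c) = −51(ω_r−ω_c),  ω_s=0, ω_c=1
Stage 2: ω_r = 1 − (27/51)(0−1) = 26/17
  ⇒ ω_r²/ω_c² = 26/17
Coupling ω_c² = ω_s¹ ⇒ overall = 44/15 × 26/17 = 1144/255

1144/255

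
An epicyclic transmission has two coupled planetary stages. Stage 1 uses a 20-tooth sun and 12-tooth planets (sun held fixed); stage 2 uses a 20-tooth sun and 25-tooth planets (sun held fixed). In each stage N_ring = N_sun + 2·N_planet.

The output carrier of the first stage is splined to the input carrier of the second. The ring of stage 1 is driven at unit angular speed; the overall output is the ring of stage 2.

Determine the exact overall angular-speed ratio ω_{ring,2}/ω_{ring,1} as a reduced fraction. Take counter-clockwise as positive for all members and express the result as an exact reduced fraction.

99/112

Stage 1: N_ring = 20 + 2·12 = 44
Stage 1: 20(ω_s−ω_c) = −44(ω_r−ω_c),  ω_s=0, ω_r=1
Stage 1: 20(0−ω_c) = −44(1−ω_c)  ⇒  64ω_c = 44  ⇒  ω_c = 11/16
  ⇒ ω_c¹/ω_r¹ = 11/16
Stage 2: N_ring = 20 + 2·25 = 70
Stage 2: 20(ω_s−ω_c) = −70(ω_r−ω_c),  ω_s=0, ω_c=1
Stage 2: ω_r = 1 − (20/70)(0−1) = 9/7
  ⇒ ω_r²/ω_c² = 9/7
Coupling ω_c² = ω_c¹ ⇒ overall = 11/16 × 9/7 = 99/112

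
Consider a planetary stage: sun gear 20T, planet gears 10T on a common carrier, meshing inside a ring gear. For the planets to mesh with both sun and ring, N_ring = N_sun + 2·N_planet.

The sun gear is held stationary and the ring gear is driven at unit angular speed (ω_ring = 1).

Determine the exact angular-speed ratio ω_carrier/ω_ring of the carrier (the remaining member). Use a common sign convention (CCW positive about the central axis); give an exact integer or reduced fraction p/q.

2/3

N_ring = 20 + 2·10 = 40
20(ω_s−ω_c) = −40(ω_r−ω_c),  ω_s=0, ω_r=1
20(0−ω_c) = −40(1−ω_c)  ⇒  60ω_c = 40  ⇒  ω_c = 2/3
ω_c/ω_r = 2/3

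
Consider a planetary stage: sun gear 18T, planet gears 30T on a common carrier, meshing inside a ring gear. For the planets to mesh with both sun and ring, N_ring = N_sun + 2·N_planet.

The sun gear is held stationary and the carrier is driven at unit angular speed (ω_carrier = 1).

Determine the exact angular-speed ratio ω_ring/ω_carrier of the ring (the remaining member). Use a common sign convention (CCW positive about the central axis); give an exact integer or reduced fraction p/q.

16/13

N_ring = 18 + 2·30 = 78
18(ω_s−ω_c) = −78(ω_r−ω_c),  ω_s=0, ω_c=1
ω_r = 1 − (18/78)(0−1) = 16/13
ω_r/ω_c = 16/13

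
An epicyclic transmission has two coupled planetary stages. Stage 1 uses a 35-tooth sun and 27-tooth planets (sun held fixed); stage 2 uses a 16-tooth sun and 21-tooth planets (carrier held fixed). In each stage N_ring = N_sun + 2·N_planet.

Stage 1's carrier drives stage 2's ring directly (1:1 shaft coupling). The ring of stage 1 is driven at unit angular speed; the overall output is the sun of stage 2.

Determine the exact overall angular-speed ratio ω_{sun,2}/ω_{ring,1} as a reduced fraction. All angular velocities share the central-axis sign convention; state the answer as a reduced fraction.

-2581/992

Stage 1: N_ring = 35 + 2·27 = 89
Stage 1: 35(ω_s−ω_c) = −89(ω_r−ω_c),  ω_s=0, ω_r=1
Stage 1: 35(0−ω_c) = −89(1−ω_c)  ⇒  124ω_c = 89  ⇒  ω_c = 89/124
  ⇒ ω_c¹/ω_r¹ = 89/124
Stage 2: N_ring = 16 + 2·21 = 58
Stage 2: 16(ω_s−ω_c) = −58(ω_r−ω_c),  ω_c=0, ω_r=1
Stage 2: ω_s = 0 − (58/16)(1−0) = -29/8
  ⇒ ω_s²/ω_r² = -29/8
Coupling ω_r² = ω_c¹ ⇒ overall = 89/124 × -29/8 = -2581/992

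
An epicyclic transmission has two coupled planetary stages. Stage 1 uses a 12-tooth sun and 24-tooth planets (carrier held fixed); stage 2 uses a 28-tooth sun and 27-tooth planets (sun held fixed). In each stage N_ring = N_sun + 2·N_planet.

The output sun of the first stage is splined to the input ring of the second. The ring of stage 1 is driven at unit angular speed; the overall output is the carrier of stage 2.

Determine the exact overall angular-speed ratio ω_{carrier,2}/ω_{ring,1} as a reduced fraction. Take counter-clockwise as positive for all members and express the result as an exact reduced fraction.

-41/11

Stage 1: N_ring = 12 + 2·24 = 60
Stage 1: 12(ω_s−ω_c) = −60(ω_r−ω_c),  ω_c=0, ω_r=1
Stage 1: ω_s = 0 − (60/12)(1−0) = -5
  ⇒ ω_s¹/ω_r¹ = -5
Stage 2: N_ring = 28 + 2·27 = 82
Stage 2: 28(ω_s−ω_c) = −82(ω_r−ω_c),  ω_s=0, ω_r=1
Stage 2: 28(0−ω_c) = −82(1−ω_c)  ⇒  110ω_c = 82  ⇒  ω_c = 41/55
  ⇒ ω_c²/ω_r² = 41/55
Coupling ω_r² = ω_s¹ ⇒ overall = -5 × 41/55 = -41/11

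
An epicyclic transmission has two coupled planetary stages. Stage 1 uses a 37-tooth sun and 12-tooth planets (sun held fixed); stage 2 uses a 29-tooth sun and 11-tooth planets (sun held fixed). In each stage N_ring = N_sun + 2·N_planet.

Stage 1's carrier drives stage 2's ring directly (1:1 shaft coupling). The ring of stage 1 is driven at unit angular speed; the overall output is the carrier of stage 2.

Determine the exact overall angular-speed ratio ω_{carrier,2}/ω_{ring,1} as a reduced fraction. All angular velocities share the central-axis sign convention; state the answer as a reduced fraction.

3111/7840

Stage 1: N_ring = 37 + 2·12 = 61
Stage 1: 37(ω_s−ω_c) = −61(ω_r−ω_c),  ω_s=0, ω_r=1
Stage 1: 37(0−ω_c) = −61(1−ω_c)  ⇒  98ω_c = 61  ⇒  ω_c = 61/98
  ⇒ ω_c¹/ω_r¹ = 61/98
Stage 2: N_ring = 29 + 2·11 = 51
Stage 2: 29(ω_s−ω_c) = −51(ω_r−ω_c),  ω_s=0, ω_r=1
Stage 2: 29(0−ω_c) = −51(1−ω_c)  ⇒  80ω_c = 51  ⇒  ω_c = 51/80
  ⇒ ω_c²/ω_r² = 51/80
Coupling ω_r² = ω_c¹ ⇒ overall = 61/98 × 51/80 = 3111/7840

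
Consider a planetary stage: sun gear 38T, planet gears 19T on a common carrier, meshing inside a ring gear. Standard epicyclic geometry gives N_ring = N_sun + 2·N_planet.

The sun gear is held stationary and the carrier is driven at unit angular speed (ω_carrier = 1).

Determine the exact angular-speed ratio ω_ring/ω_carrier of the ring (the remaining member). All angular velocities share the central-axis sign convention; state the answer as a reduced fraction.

N_ring = 38 + 2·19 = 76
38(ω_s−ω_c) = −76(ω_r−ω_c),  ω_s=0, ω_c=1
ω_r = 1 − (38/76)(0−1) = 3/2
ω_r/ω_c = 3/2

3/2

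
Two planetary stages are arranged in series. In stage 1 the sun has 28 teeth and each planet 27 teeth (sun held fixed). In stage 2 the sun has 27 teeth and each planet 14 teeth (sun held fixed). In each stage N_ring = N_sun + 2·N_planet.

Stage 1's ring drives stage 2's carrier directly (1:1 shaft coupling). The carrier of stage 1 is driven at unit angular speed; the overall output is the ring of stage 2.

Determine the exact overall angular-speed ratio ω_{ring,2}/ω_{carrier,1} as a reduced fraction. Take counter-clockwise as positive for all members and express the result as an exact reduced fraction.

Stage 1: N_ring = 28 + 2·27 = 82
Stage 1: 28(ω_s−ω_c) = −82(ω_r−ω_c),  ω_s=0, ω_c=1
Stage 1: ω_r = 1 − (28/82)(0−1) = 55/41
  ⇒ ω_r¹/ω_c¹ = 55/41
Stage 2: N_ring = 27 + 2·14 = 55
Stage 2: 27(ω_s−ω_c) = −55(ω_r−ω_c),  ω_s=0, ω_c=1
Stage 2: ω_r = 1 − (27/55)(0−1) = 82/55
  ⇒ ω_r²/ω_c² = 82/55
Coupling ω_c² = ω_r¹ ⇒ overall = 55/41 × 82/55 = 2

2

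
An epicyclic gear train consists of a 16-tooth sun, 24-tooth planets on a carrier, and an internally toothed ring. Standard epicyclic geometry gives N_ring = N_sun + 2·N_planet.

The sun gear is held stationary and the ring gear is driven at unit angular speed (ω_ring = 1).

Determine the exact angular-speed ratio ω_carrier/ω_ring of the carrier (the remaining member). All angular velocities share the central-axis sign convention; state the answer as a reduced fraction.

N_ring = 16 + 2·24 = 64
16(ω_s−ω_c) = −64(ω_r−ω_c),  ω_s=0, ω_r=1
16(0−ω_c) = −64(1−ω_c)  ⇒  80ω_c = 64  ⇒  ω_c = 4/5
ω_c/ω_r = 4/5

4/5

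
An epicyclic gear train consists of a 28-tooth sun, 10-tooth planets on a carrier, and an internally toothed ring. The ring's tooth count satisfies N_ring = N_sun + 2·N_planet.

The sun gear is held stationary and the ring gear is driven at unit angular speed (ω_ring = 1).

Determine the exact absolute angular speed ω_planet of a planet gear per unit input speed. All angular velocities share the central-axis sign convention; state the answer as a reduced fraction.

N_ring = 28 + 2·10 = 48
28(ω_s−ω_c) = −48(ω_r−ω_c),  ω_s=0, ω_r=1
28(0−ω_c) = −48(1−ω_c)  ⇒  76ω_c = 48  ⇒  ω_c = 12/19
sun–planet: 28·(0−12/19) = −10·(ω_p−ω_c)  ⇒  ω_p−ω_c = −(28/10)·(-12/19) = 168/95
ω_p = 12/19 + 168/95 = 12/5

12/5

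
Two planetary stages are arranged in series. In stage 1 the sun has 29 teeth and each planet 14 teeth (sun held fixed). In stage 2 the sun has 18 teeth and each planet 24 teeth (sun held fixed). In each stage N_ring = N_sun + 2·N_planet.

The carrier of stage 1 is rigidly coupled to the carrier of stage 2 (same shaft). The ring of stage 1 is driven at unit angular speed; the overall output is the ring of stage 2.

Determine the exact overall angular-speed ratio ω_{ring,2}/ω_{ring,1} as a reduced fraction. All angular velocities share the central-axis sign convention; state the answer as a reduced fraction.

Stage 1: N_ring = 29 + 2·14 = 57
Stage 1: 29(ω_s−ω_c) = −57(ω_r−ω_c),  ω_s=0, ω_r=1
Stage 1: 29(0−ω_c) = −57(1−ω_c)  ⇒  86ω_c = 57  ⇒  ω_c = 57/86
  ⇒ ω_c¹/ω_r¹ = 57/86
Stage 2: N_ring = 18 + 2·24 = 66
Stage 2: 18(ω_s−ω_c) = −66(ω_r−ω_c),  ω_s=0, ω_c=1
Stage 2: ω_r = 1 − (18/66)(0−1) = 14/11
  ⇒ ω_r²/ω_c² = 14/11
Coupling ω_c² = ω_c¹ ⇒ overall = 57/86 × 14/11 = 399/473

399/473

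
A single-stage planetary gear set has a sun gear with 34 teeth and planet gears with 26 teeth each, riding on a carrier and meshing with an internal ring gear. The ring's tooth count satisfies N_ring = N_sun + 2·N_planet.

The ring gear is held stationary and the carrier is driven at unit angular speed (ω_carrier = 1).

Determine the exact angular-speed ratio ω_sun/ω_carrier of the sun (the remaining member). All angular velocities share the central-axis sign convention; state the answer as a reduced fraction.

N_ring = 34 + 2·26 = 86
34(ω_s−ω_c) = −86(ω_r−ω_c),  ω_r=0, ω_c=1
ω_s = 1 − (86/34)(0−1) = 60/17
ω_s/ω_c = 60/17

60/17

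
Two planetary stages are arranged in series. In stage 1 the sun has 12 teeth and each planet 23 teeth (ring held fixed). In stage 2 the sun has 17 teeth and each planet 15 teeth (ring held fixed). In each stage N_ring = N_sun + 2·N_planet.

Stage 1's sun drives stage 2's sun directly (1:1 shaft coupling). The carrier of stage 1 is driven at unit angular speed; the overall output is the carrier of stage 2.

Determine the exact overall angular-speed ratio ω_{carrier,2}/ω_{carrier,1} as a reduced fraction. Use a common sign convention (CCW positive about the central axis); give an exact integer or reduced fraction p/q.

595/384

Stage 1: N_ring = 12 + 2·23 = 58
Stage 1: 12(ω_s−ω_c) = −58(ω_r−ω_c),  ω_r=0, ω_c=1
Stage 1: ω_s = 1 − (58/12)(0−1) = 35/6
  ⇒ ω_s¹/ω_c¹ = 35/6
Stage 2: N_ring = 17 + 2·15 = 47
Stage 2: 17(ω_s−ω_c) = −47(ω_r−ω_c),  ω_r=0, ω_s=1
Stage 2: 17(1−ω_c) = −47(0−ω_c)  ⇒  64ω_c = 17  ⇒  ω_c = 17/64
  ⇒ ω_c²/ω_s² = 17/64
Coupling ω_s² = ω_s¹ ⇒ overall = 35/6 × 17/64 = 595/384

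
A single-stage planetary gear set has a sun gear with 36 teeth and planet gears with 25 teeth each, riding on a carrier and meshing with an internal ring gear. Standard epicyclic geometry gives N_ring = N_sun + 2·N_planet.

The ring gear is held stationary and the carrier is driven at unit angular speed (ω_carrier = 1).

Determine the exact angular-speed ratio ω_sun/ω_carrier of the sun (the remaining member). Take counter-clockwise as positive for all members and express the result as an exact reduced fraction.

61/18

N_ring = 36 + 2·25 = 86
36(ω_s−ω_c) = −86(ω_r−ω_c),  ω_r=0, ω_c=1
ω_s = 1 − (86/36)(0−1) = 61/18
ω_s/ω_c = 61/18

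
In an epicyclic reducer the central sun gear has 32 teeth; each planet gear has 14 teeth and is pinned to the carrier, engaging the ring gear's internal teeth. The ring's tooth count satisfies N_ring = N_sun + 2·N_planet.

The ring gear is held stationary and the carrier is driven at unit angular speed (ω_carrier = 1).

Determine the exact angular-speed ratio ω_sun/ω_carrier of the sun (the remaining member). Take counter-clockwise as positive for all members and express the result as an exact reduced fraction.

23/8

N_ring = 32 + 2·14 = 60
32(ω_s−ω_c) = −60(ω_r−ω_c),  ω_r=0, ω_c=1
ω_s = 1 − (60/32)(0−1) = 23/8
ω_s/ω_c = 23/8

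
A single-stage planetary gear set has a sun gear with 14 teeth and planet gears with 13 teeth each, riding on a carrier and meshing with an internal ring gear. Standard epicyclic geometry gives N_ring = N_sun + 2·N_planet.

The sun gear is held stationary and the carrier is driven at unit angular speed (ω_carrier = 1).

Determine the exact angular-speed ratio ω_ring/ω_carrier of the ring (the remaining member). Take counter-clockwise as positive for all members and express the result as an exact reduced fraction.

N_ring = 14 + 2·13 = 40
14(ω_s−ω_c) = −40(ω_r−ω_c),  ω_s=0, ω_c=1
ω_r = 1 − (14/40)(0−1) = 27/20
ω_r/ω_c = 27/20

27/20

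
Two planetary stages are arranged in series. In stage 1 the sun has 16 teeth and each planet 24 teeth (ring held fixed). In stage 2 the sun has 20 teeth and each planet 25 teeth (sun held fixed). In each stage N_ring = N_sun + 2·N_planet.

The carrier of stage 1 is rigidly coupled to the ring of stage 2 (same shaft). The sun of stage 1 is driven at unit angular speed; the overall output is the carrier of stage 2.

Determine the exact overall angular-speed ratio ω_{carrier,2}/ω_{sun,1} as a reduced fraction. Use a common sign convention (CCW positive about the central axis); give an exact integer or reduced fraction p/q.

Stage 1: N_ring = 16 + 2·24 = 64
Stage 1: 16(ω_s−ω_c) = −64(ω_r−ω_c),  ω_r=0, ω_s=1
Stage 1: 16(1−ω_c) = −64(0−ω_c)  ⇒  80ω_c = 16  ⇒  ω_c = 1/5
  ⇒ ω_c¹/ω_s¹ = 1/5
Stage 2: N_ring = 20 + 2·25 = 70
Stage 2: 20(ω_s−ω_c) = −70(ω_r−ω_c),  ω_s=0, ω_r=1
Stage 2: 20(0−ω_c) = −70(1−ω_c)  ⇒  90ω_c = 70  ⇒  ω_c = 7/9
  ⇒ ω_c²/ω_r² = 7/9
Coupling ω_r² = ω_c¹ ⇒ overall = 1/5 × 7/9 = 7/45

7/45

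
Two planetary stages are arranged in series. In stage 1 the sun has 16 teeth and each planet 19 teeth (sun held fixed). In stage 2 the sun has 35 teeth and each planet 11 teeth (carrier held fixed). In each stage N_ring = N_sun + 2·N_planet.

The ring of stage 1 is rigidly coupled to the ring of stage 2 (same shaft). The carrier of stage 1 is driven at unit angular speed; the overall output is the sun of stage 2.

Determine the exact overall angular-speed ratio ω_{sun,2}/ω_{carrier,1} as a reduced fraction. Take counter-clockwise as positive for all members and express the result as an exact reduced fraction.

-19/9

Stage 1: N_ring = 16 + 2·19 = 54
Stage 1: 16(ω_s−ω_c) = −54(ω_r−ω_c),  ω_s=0, ω_c=1
Stage 1: ω_r = 1 − (16/54)(0−1) = 35/27
  ⇒ ω_r¹/ω_c¹ = 35/27
Stage 2: N_ring = 35 + 2·11 = 57
Stage 2: 35(ω_s−ω_c) = −57(ω_r−ω_c),  ω_c=0, ω_r=1
Stage 2: ω_s = 0 − (57/35)(1−0) = -57/35
  ⇒ ω_s²/ω_r² = -57/35
Coupling ω_r² = ω_r¹ ⇒ overall = 35/27 × -57/35 = -19/9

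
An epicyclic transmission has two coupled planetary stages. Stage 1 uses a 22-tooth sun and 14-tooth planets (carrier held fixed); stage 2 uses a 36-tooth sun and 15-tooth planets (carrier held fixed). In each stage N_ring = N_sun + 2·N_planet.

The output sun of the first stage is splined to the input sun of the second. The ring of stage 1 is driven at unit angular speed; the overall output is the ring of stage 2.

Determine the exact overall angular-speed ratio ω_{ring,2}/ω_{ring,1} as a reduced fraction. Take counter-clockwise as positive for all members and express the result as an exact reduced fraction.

150/121

Stage 1: N_ring = 22 + 2·14 = 50
Stage 1: 22(ω_s−ω_c) = −50(ω_r−ω_c),  ω_c=0, ω_r=1
Stage 1: ω_s = 0 − (50/22)(1−0) = -25/11
  ⇒ ω_s¹/ω_r¹ = -25/11
Stage 2: N_ring = 36 + 2·15 = 66
Stage 2: 36(ω_s−ω_c) = −66(ω_r−ω_c),  ω_c=0, ω_s=1
Stage 2: ω_r = 0 − (36/66)(1−0) = -6/11
  ⇒ ω_r²/ω_s² = -6/11
Coupling ω_s² = ω_s¹ ⇒ overall = -25/11 × -6/11 = 150/121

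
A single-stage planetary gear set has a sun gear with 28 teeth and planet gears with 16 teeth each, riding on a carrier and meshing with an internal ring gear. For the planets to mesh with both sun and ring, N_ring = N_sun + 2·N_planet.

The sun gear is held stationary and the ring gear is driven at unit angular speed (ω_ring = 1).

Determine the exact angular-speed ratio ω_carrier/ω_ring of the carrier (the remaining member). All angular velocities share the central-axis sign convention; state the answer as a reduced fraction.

15/22

N_ring = 28 + 2·16 = 60
28(ω_s−ω_c) = −60(ω_r−ω_c),  ω_s=0, ω_r=1
28(0−ω_c) = −60(1−ω_c)  ⇒  88ω_c = 60  ⇒  ω_c = 15/22
ω_c/ω_r = 15/22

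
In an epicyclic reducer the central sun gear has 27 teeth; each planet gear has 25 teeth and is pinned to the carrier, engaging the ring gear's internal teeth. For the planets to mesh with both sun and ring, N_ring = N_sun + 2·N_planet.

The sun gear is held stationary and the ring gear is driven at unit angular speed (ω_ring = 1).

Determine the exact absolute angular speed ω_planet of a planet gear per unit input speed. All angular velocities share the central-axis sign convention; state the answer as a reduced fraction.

77/50

N_ring = 27 + 2·25 = 77
27(ω_s−ω_c) = −77(ω_r−ω_c),  ω_s=0, ω_r=1
27(0−ω_c) = −77(1−ω_c)  ⇒  104ω_c = 77  ⇒  ω_c = 77/104
sun–planet: 27·(0−77/104) = −25·(ω_p−ω_c)  ⇒  ω_p−ω_c = −(27/25)·(-77/104) = 2079/2600
ω_p = 77/104 + 2079/2600 = 77/50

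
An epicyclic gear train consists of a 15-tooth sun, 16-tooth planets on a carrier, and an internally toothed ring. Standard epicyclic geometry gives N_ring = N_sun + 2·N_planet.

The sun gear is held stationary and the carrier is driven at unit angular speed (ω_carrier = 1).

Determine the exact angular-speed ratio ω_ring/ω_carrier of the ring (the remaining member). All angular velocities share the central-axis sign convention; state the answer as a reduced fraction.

N_ring = 15 + 2·16 = 47
15(ω_s−ω_c) = −47(ω_r−ω_c),  ω_s=0, ω_c=1
ω_r = 1 − (15/47)(0−1) = 62/47
ω_r/ω_c = 62/47

62/47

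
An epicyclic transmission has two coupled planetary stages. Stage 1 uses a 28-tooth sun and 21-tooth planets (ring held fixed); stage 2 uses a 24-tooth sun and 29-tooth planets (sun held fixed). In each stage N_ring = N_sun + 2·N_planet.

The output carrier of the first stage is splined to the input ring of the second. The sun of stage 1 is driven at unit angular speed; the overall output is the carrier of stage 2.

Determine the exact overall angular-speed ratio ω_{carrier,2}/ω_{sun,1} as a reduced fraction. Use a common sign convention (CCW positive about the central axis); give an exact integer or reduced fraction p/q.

82/371

Stage 1: N_ring = 28 + 2·21 = 70
Stage 1: 28(ω_s−ω_c) = −70(ω_r−ω_c),  ω_r=0, ω_s=1
Stage 1: 28(1−ω_c) = −70(0−ω_c)  ⇒  98ω_c = 28  ⇒  ω_c = 2/7
  ⇒ ω_c¹/ω_s¹ = 2/7
Stage 2: N_ring = 24 + 2·29 = 82
Stage 2: 24(ω_s−ω_c) = −82(ω_r−ω_c),  ω_s=0, ω_r=1
Stage 2: 24(0−ω_c) = −82(1−ω_c)  ⇒  106ω_c = 82  ⇒  ω_c = 41/53
  ⇒ ω_c²/ω_r² = 41/53
Coupling ω_r² = ω_c¹ ⇒ overall = 2/7 × 41/53 = 82/371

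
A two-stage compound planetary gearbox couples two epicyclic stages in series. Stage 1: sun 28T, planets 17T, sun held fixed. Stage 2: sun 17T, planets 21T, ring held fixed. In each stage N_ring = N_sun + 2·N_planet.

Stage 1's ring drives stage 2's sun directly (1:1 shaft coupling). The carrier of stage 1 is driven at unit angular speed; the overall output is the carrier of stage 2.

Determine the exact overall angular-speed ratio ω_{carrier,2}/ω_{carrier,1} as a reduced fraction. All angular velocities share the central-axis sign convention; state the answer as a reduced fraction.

Stage 1: N_ring = 28 + 2·17 = 62
Stage 1: 28(ω_s−ω_c) = −62(ω_r−ω_c),  ω_s=0, ω_c=1
Stage 1: ω_r = 1 − (28/62)(0−1) = 45/31
  ⇒ ω_r¹/ω_c¹ = 45/31
Stage 2: N_ring = 17 + 2·21 = 59
Stage 2: 17(ω_s−ω_c) = −59(ω_r−ω_c),  ω_r=0, ω_s=1
Stage 2: 17(1−ω_c) = −59(0−ω_c)  ⇒  76ω_c = 17  ⇒  ω_c = 17/76
  ⇒ ω_c²/ω_s² = 17/76
Coupling ω_s² = ω_r¹ ⇒ overall = 45/31 × 17/76 = 765/2356

765/2356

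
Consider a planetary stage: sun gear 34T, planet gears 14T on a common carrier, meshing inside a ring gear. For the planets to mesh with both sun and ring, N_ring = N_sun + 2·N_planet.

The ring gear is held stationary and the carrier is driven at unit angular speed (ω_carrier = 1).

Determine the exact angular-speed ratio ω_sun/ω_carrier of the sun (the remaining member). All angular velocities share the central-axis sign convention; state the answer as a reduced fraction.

48/17

N_ring = 34 + 2·14 = 62
34(ω_s−ω_c) = −62(ω_r−ω_c),  ω_r=0, ω_c=1
ω_s = 1 − (62/34)(0−1) = 48/17
ω_s/ω_c = 48/17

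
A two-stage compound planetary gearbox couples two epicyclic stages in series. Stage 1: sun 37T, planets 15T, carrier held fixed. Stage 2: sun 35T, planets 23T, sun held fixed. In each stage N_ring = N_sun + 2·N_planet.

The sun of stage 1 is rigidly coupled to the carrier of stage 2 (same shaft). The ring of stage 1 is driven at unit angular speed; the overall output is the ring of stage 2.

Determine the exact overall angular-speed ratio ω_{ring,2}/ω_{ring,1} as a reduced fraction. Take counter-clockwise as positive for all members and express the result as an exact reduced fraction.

Stage 1: N_ring = 37 + 2·15 = 67
Stage 1: 37(ω_s−ω_c) = −67(ω_r−ω_c),  ω_c=0, ω_r=1
Stage 1: ω_s = 0 − (67/37)(1−0) = -67/37
  ⇒ ω_s¹/ω_r¹ = -67/37
Stage 2: N_ring = 35 + 2·23 = 81
Stage 2: 35(ω_s−ω_c) = −81(ω_r−ω_c),  ω_s=0, ω_c=1
Stage 2: ω_r = 1 − (35/81)(0−1) = 116/81
  ⇒ ω_r²/ω_c² = 116/81
Coupling ω_c² = ω_s¹ ⇒ overall = -67/37 × 116/81 = -7772/2997

-7772/2997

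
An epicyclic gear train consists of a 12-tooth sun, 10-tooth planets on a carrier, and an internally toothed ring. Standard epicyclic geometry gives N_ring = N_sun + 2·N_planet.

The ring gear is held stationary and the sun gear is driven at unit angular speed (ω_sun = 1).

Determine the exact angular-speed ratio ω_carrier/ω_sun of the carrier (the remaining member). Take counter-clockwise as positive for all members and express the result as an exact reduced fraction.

N_ring = 12 + 2·10 = 32
12(ω_s−ω_c) = −32(ω_r−ω_c),  ω_r=0, ω_s=1
12(1−ω_c) = −32(0−ω_c)  ⇒  44ω_c = 12  ⇒  ω_c = 3/11
ω_c/ω_s = 3/11

3/11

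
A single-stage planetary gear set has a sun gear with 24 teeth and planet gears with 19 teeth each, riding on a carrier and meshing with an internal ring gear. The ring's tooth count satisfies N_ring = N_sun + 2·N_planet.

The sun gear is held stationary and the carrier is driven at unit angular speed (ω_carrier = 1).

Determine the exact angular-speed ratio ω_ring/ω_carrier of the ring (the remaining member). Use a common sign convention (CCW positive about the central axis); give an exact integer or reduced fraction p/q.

N_ring = 24 + 2·19 = 62
24(ω_s−ω_c) = −62(ω_r−ω_c),  ω_s=0, ω_c=1
ω_r = 1 − (24/62)(0−1) = 43/31
ω_r/ω_c = 43/31

43/31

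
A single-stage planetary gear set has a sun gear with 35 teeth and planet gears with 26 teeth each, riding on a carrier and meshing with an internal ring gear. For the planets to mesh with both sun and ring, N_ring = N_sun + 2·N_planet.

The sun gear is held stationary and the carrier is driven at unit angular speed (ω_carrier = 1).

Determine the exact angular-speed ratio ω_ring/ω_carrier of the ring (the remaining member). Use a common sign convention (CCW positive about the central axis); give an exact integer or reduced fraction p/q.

122/87

N_ring = 35 + 2·26 = 87
35(ω_s−ω_c) = −87(ω_r−ω_c),  ω_s=0, ω_c=1
ω_r = 1 − (35/87)(0−1) = 122/87
ω_r/ω_c = 122/87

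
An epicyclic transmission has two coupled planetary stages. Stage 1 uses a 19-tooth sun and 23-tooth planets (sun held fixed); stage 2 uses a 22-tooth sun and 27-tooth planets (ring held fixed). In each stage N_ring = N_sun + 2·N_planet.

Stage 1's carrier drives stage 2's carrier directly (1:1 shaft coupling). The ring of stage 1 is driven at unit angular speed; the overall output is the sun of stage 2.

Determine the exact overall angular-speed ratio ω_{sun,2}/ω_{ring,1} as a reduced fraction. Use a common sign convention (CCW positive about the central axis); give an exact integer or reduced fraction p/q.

455/132

Stage 1: N_ring = 19 + 2·23 = 65
Stage 1: 19(ω_s−ω_c) = −65(ω_r−ω_c),  ω_s=0, ω_r=1
Stage 1: 19(0−ω_c) = −65(1−ω_c)  ⇒  84ω_c = 65  ⇒  ω_c = 65/84
  ⇒ ω_c¹/ω_r¹ = 65/84
Stage 2: N_ring = 22 + 2·27 = 76
Stage 2: 22(ω_s−ω_c) = −76(ω_r−ω_c),  ω_r=0, ω_c=1
Stage 2: ω_s = 1 − (76/22)(0−1) = 49/11
  ⇒ ω_s²/ω_c² = 49/11
Coupling ω_c² = ω_c¹ ⇒ overall = 65/84 × 49/11 = 455/132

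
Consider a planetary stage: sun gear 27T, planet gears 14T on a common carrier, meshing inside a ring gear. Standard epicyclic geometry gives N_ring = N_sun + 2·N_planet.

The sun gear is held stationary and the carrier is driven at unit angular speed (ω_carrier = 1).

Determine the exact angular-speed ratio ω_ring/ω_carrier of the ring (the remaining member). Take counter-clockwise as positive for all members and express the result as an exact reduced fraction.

82/55

N_ring = 27 + 2·14 = 55
27(ω_s−ω_c) = −55(ω_r−ω_c),  ω_s=0, ω_c=1
ω_r = 1 − (27/55)(0−1) = 82/55
ω_r/ω_c = 82/55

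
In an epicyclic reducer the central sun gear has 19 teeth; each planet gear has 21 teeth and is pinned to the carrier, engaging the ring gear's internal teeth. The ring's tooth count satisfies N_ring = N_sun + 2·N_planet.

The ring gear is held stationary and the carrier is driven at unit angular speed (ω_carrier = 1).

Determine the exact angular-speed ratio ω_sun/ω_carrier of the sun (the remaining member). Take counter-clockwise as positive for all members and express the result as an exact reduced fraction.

N_ring = 19 + 2·21 = 61
19(ω_s−ω_c) = −61(ω_r−ω_c),  ω_r=0, ω_c=1
ω_s = 1 − (61/19)(0−1) = 80/19
ω_s/ω_c = 80/19

80/19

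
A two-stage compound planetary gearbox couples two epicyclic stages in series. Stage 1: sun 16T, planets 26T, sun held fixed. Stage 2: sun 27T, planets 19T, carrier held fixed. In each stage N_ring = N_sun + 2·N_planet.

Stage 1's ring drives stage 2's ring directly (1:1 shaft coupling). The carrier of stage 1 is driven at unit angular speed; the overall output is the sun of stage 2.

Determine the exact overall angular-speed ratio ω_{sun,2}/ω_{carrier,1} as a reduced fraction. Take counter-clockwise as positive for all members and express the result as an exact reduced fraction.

Stage 1: N_ring = 16 + 2·26 = 68
Stage 1: 16(ω_s−ω_c) = −68(ω_r−ω_c),  ω_s=0, ω_c=1
Stage 1: ω_r = 1 − (16/68)(0−1) = 21/17
  ⇒ ω_r¹/ω_c¹ = 21/17
Stage 2: N_ring = 27 + 2·19 = 65
Stage 2: 27(ω_s−ω_c) = −65(ω_r−ω_c),  ω_c=0, ω_r=1
Stage 2: ω_s = 0 − (65/27)(1−0) = -65/27
  ⇒ ω_s²/ω_r² = -65/27
Coupling ω_r² = ω_r¹ ⇒ overall = 21/17 × -65/27 = -455/153

-455/153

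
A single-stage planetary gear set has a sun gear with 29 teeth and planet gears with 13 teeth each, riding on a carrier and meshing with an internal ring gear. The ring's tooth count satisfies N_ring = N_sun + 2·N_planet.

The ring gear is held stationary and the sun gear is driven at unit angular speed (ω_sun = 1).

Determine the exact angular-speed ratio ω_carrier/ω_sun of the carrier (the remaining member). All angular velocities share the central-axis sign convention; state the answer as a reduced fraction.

N_ring = 29 + 2·13 = 55
29(ω_s−ω_c) = −55(ω_r−ω_c),  ω_r=0, ω_s=1
29(1−ω_c) = −55(0−ω_c)  ⇒  84ω_c = 29  ⇒  ω_c = 29/84
ω_c/ω_s = 29/84

29/84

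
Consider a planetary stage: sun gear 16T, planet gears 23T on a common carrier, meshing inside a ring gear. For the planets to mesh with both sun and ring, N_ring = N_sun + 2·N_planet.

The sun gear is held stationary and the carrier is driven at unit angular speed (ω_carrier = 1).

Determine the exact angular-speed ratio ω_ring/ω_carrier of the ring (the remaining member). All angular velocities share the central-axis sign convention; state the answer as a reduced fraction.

N_ring = 16 + 2·23 = 62
16(ω_s−ω_c) = −62(ω_r−ω_c),  ω_s=0, ω_c=1
ω_r = 1 − (16/62)(0−1) = 39/31
ω_r/ω_c = 39/31

39/31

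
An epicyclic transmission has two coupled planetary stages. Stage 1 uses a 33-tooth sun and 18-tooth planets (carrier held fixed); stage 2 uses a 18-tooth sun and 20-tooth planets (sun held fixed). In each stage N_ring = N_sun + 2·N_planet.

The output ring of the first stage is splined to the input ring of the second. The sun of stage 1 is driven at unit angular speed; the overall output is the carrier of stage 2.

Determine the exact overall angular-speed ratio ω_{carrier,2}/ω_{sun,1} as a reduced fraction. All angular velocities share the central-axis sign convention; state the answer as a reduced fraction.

Stage 1: N_ring = 33 + 2·18 = 69
Stage 1: 33(ω_s−ω_c) = −69(ω_r−ω_c),  ω_c=0, ω_s=1
Stage 1: ω_r = 0 − (33/69)(1−0) = -11/23
  ⇒ ω_r¹/ω_s¹ = -11/23
Stage 2: N_ring = 18 + 2·20 = 58
Stage 2: 18(ω_s−ω_c) = −58(ω_r−ω_c),  ω_s=0, ω_r=1
Stage 2: 18(0−ω_c) = −58(1−ω_c)  ⇒  76ω_c = 58  ⇒  ω_c = 29/38
  ⇒ ω_c²/ω_r² = 29/38
Coupling ω_r² = ω_r¹ ⇒ overall = -11/23 × 29/38 = -319/874

-319/874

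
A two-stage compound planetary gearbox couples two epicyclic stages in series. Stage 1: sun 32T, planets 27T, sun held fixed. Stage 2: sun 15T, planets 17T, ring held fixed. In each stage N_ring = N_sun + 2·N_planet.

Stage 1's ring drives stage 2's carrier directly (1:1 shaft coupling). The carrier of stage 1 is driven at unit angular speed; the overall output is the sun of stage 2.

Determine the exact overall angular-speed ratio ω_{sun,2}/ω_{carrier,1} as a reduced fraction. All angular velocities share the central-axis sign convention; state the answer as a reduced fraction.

Stage 1: N_ring = 32 + 2·27 = 86
Stage 1: 32(ω_s−ω_c) = −86(ω_r−ω_c),  ω_s=0, ω_c=1
Stage 1: ω_r = 1 − (32/86)(0−1) = 59/43
  ⇒ ω_r¹/ω_c¹ = 59/43
Stage 2: N_ring = 15 + 2·17 = 49
Stage 2: 15(ω_s−ω_c) = −49(ω_r−ω_c),  ω_r=0, ω_c=1
Stage 2: ω_s = 1 − (49/15)(0−1) = 64/15
  ⇒ ω_s²/ω_c² = 64/15
Coupling ω_c² = ω_r¹ ⇒ overall = 59/43 × 64/15 = 3776/645

3776/645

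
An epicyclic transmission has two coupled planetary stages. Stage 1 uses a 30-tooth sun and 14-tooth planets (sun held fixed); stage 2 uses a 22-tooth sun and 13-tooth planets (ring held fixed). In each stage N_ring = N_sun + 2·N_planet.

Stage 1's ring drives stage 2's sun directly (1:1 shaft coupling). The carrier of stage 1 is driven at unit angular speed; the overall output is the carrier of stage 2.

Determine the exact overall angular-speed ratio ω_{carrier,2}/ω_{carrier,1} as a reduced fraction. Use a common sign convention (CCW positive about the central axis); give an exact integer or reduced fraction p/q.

484/1015

Stage 1: N_ring = 30 + 2·14 = 58
Stage 1: 30(ω_s−ω_c) = −58(ω_r−ω_c),  ω_s=0, ω_c=1
Stage 1: ω_r = 1 − (30/58)(0−1) = 44/29
  ⇒ ω_r¹/ω_c¹ = 44/29
Stage 2: N_ring = 22 + 2·13 = 48
Stage 2: 22(ω_s−ω_c) = −48(ω_r−ω_c),  ω_r=0, ω_s=1
Stage 2: 22(1−ω_c) = −48(0−ω_c)  ⇒  70ω_c = 22  ⇒  ω_c = 11/35
  ⇒ ω_c²/ω_s² = 11/35
Coupling ω_s² = ω_r¹ ⇒ overall = 44/29 × 11/35 = 484/1015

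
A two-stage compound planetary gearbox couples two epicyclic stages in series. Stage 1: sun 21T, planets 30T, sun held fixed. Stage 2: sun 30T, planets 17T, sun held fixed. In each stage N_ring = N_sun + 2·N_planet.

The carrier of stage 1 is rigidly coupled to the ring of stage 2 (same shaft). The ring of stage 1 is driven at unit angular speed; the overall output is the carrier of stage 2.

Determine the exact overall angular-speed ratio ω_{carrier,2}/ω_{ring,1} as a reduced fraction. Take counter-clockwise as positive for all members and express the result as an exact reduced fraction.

432/799

Stage 1: N_ring = 21 + 2·30 = 81
Stage 1: 21(ω_s−ω_c) = −81(ω_r−ω_c),  ω_s=0, ω_r=1
Stage 1: 21(0−ω_c) = −81(1−ω_c)  ⇒  102ω_c = 81  ⇒  ω_c = 27/34
  ⇒ ω_c¹/ω_r¹ = 27/34
Stage 2: N_ring = 30 + 2·17 = 64
Stage 2: 30(ω_s−ω_c) = −64(ω_r−ω_c),  ω_s=0, ω_r=1
Stage 2: 30(0−ω_c) = −64(1−ω_c)  ⇒  94ω_c = 64  ⇒  ω_c = 32/47
  ⇒ ω_c²/ω_r² = 32/47
Coupling ω_r² = ω_c¹ ⇒ overall = 27/34 × 32/47 = 432/799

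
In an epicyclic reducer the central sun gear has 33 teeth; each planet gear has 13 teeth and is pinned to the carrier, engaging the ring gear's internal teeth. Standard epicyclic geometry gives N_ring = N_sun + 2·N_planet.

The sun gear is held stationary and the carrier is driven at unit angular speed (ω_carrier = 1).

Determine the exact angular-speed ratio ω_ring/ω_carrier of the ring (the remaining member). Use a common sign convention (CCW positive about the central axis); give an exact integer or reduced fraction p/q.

N_ring = 33 + 2·13 = 59
33(ω_s−ω_c) = −59(ω_r−ω_c),  ω_s=0, ω_c=1
ω_r = 1 − (33/59)(0−1) = 92/59
ω_r/ω_c = 92/59

92/59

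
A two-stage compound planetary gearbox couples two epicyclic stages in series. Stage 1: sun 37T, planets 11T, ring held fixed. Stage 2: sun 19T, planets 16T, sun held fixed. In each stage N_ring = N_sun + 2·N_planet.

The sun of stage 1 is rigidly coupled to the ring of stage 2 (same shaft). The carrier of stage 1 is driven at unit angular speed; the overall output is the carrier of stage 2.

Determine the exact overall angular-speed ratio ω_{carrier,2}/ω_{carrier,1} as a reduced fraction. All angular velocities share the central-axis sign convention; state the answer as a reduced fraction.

Stage 1: N_ring = 37 + 2·11 = 59
Stage 1: 37(ω_s−ω_c) = −59(ω_r−ω_c),  ω_r=0, ω_c=1
Stage 1: ω_s = 1 − (59/37)(0−1) = 96/37
  ⇒ ω_s¹/ω_c¹ = 96/37
Stage 2: N_ring = 19 + 2·16 = 51
Stage 2: 19(ω_s−ω_c) = −51(ω_r−ω_c),  ω_s=0, ω_r=1
Stage 2: 19(0−ω_c) = −51(1−ω_c)  ⇒  70ω_c = 51  ⇒  ω_c = 51/70
  ⇒ ω_c²/ω_r² = 51/70
Coupling ω_r² = ω_s¹ ⇒ overall = 96/37 × 51/70 = 2448/1295

2448/1295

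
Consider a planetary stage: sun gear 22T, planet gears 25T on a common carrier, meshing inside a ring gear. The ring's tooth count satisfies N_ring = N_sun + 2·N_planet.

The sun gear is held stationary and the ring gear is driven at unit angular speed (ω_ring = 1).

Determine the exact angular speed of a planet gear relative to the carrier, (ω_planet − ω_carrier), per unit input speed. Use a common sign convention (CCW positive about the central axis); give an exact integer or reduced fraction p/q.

792/1175

N_ring = 22 + 2·25 = 72
22(ω_s−ω_c) = −72(ω_r−ω_c),  ω_s=0, ω_r=1
22(0−ω_c) = −72(1−ω_c)  ⇒  94ω_c = 72  ⇒  ω_c = 36/47
sun–planet: 22·(0−36/47) = −25·(ω_p−ω_c)  ⇒  ω_p−ω_c = −(22/25)·(-36/47) = 792/1175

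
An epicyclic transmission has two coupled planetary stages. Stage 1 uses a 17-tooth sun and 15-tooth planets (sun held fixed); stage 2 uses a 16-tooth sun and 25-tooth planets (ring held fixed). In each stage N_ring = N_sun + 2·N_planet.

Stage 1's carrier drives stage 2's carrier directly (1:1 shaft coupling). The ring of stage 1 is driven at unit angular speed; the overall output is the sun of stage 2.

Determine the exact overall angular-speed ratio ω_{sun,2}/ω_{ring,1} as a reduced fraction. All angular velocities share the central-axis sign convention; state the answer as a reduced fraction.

Stage 1: N_ring = 17 + 2·15 = 47
Stage 1: 17(ω_s−ω_c) = −47(ω_r−ω_c),  ω_s=0, ω_r=1
Stage 1: 17(0−ω_c) = −47(1−ω_c)  ⇒  64ω_c = 47  ⇒  ω_c = 47/64
  ⇒ ω_c¹/ω_r¹ = 47/64
Stage 2: N_ring = 16 + 2·25 = 66
Stage 2: 16(ω_s−ω_c) = −66(ω_r−ω_c),  ω_r=0, ω_c=1
Stage 2: ω_s = 1 − (66/16)(0−1) = 41/8
  ⇒ ω_s²/ω_c² = 41/8
Coupling ω_c² = ω_c¹ ⇒ overall = 47/64 × 41/8 = 1927/512

1927/512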